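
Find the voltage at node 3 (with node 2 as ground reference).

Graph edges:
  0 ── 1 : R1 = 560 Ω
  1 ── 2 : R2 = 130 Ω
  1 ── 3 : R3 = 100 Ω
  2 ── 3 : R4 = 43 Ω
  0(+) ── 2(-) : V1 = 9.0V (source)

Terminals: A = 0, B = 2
Nodal analysis, taking node 2 as the 0 V reference.
Source V1 fixes V_0 = 9 V.
KCL at each unknown node (sum of currents leaving = 0; resistances in Ω):
  Node 1: (V_1 - 9)/560 + (V_1 - 0)/130 + (V_1 - V_3)/100 = 0
  Node 3: (V_3 - V_1)/100 + (V_3 - 0)/43 = 0
Collecting terms (coefficients in siemens):
  0.01948·V_1 - 0.01·V_3 = 0.01607
  0.03326·V_3 - 0.01·V_1 = 0
Determinant D = (0.01948)(0.03326) - (-0.01)(-0.01) = 0.0005478
V_1 = [(0.01607)(0.03326) - (-0.01)(0)]/D = 0.9757 V
V_3 = [(0.01948)(0) - (0.01607)(-0.01)]/D = 0.2934 V
The requested potential is V_3 = 0.2934 V.

Final answer: V_3 = 0.2934 V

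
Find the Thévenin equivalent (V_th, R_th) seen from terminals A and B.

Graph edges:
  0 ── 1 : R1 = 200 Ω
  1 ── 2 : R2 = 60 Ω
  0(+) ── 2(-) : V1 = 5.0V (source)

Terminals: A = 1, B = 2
Step 1 — V_th is the open-circuit voltage V_A - V_B (nothing connected across the terminals).
Nodal analysis, taking node 2 as the 0 V reference.
Source V1 fixes V_0 = 5 V.
KCL at each unknown node (sum of currents leaving = 0; resistances in Ω):
  Node 1: (V_1 - 5)/200 + (V_1 - 0)/60 = 0
Collecting terms: 0.02167 × V_1 = 0.025  =>  V_1 = 1.154 V
V_th = V_1 - V_2 = 1.154 - 0 = 1.154 V
Step 2 — R_th: zero the source — replace V1 by a short circuit (node 2 merges into node 0) — and find the resistance seen between A (node 1) and B (node 0).
Reduce the network between node 1 (A) and node 0 (B) by series/parallel combination:
  Rp1 = R1 ‖ R2 (parallel, both between nodes 0 and 1) = 1/(1/200 + 1/60) = 46.15 Ω
R_th = 46.15 Ω

Final answer: V_th = 1.154 V, R_th = 46.15 Ω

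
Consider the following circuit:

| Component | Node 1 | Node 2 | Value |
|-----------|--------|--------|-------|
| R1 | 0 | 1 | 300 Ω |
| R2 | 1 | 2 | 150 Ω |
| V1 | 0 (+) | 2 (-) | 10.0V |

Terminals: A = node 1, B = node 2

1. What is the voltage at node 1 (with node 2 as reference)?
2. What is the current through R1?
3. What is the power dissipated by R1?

Nodal analysis, taking node 2 as the 0 V reference.
Source V1 fixes V_0 = 10 V.
KCL at each unknown node (sum of currents leaving = 0; resistances in Ω):
  Node 1: (V_1 - 10)/300 + (V_1 - 0)/150 = 0
Collecting terms: 0.01 × V_1 = 0.03333  =>  V_1 = 3.333 V
Part 1:
  Read off the nodal solution: V_1 = 3.333 V
Part 2:
  I_R1 = (V_0 - V_1)/R1 = (10 - 3.333)/300 = 0.02222 A
  Magnitude: I_R1 = 0.02222 A
Part 3:
  I_R1 = (V_0 - V_1)/R1 = (10 - 3.333)/300 = 0.02222 A
  P_R1 = I_R1² × R1 = (0.02222)² × 300 = 0.1481 W

Final answers:
1. V_1 = 3.333 V
2. I_R1 = 0.02222 A
3. P_R1 = 0.1481 W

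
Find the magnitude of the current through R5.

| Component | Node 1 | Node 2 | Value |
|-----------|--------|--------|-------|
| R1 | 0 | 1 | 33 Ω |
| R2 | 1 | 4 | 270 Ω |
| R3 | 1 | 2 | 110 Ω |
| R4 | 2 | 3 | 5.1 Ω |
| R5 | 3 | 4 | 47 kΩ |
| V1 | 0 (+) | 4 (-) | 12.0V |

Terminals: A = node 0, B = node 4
Nodal analysis, taking node 4 as the 0 V reference.
Source V1 fixes V_0 = 12 V.
KCL at each unknown node (sum of currents leaving = 0; resistances in Ω):
  Node 1: (V_1 - 12)/33 + (V_1 - 0)/270 + (V_1 - V_2)/110 = 0
  Node 2: (V_2 - V_1)/110 + (V_2 - V_3)/5.1 = 0
  Node 3: (V_3 - V_2)/5.1 + (V_3 - 0)/47000 = 0
Collecting terms (coefficients in siemens):
  0.0431·V_1 - 0.009091·V_2 = 0.3636
  0.2052·V_2 - 0.009091·V_1 - 0.1961·V_3 = 0
  0.1961·V_3 - 0.1961·V_2 = 0
Solving these 3 simultaneous equations (Gaussian elimination) gives:
  V_1 = 10.69 V, V_2 = 10.66 V, V_3 = 10.66 V
I_R5 = (V_3 - V_4)/R5 = (10.66 - 0)/47000 = 0.0002268 A
|I_R5| = 0.0002268 A

Final answer: |I_R5| = 0.0002268 A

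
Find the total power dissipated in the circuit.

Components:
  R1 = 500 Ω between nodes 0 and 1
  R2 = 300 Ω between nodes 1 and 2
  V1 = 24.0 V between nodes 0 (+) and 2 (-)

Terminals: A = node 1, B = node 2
Nodal analysis, taking node 2 as the 0 V reference.
Source V1 fixes V_0 = 24 V.
KCL at each unknown node (sum of currents leaving = 0; resistances in Ω):
  Node 1: (V_1 - 24)/500 + (V_1 - 0)/300 = 0
Collecting terms: 0.005333 × V_1 = 0.048  =>  V_1 = 9 V
Power in each resistor, P = (ΔV)²/R:
  P_R1 = (24 - 9)²/500 = 0.45 W
  P_R2 = (9 - 0)²/300 = 0.27 W
P_total = P_R1 + P_R2 = 0.72 W

Final answer: 0.72 W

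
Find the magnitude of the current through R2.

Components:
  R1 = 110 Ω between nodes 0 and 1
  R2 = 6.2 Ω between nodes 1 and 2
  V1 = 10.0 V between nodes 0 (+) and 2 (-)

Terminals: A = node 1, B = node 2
Nodal analysis, taking node 2 as the 0 V reference.
Source V1 fixes V_0 = 10 V.
KCL at each unknown node (sum of currents leaving = 0; resistances in Ω):
  Node 1: (V_1 - 10)/110 + (V_1 - 0)/6.2 = 0
Collecting terms: 0.1704 × V_1 = 0.09091  =>  V_1 = 0.5336 V
I_R2 = (V_1 - V_2)/R2 = (0.5336 - 0)/6.2 = 0.08606 A
|I_R2| = 0.08606 A

Final answer: |I_R2| = 0.08606 A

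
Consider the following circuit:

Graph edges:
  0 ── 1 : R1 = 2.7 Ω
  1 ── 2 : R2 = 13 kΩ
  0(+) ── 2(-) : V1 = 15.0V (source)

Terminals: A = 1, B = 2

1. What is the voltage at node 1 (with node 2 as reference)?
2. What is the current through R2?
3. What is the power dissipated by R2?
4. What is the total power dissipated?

Nodal analysis, taking node 2 as the 0 V reference.
Source V1 fixes V_0 = 15 V.
KCL at each unknown node (sum of currents leaving = 0; resistances in Ω):
  Node 1: (V_1 - 15)/2.7 + (V_1 - 0)/13000 = 0
Collecting terms: 0.3704 × V_1 = 5.556  =>  V_1 = 15 V
Part 1:
  Read off the nodal solution: V_1 = 15 V
Part 2:
  I_R2 = (V_1 - V_2)/R2 = (15 - 0)/13000 = 0.001154 A
  Magnitude: I_R2 = 0.001154 A
Part 3:
  I_R2 = (V_1 - V_2)/R2 = (15 - 0)/13000 = 0.001154 A
  P_R2 = I_R2² × R2 = (0.001154)² × 13000 = 0.0173 W
Part 4:
  Power in each resistor, P = (ΔV)²/R:
    P_R1 = (15 - 15)²/2.7 = 0.000003593 W
    P_R2 = (15 - 0)²/13000 = 0.0173 W
  P_total = P_R1 + P_R2 = 0.0173 W

Final answers:
1. V_1 = 15 V
2. I_R2 = 0.001154 A
3. P_R2 = 0.0173 W
4. P_total = 0.0173 W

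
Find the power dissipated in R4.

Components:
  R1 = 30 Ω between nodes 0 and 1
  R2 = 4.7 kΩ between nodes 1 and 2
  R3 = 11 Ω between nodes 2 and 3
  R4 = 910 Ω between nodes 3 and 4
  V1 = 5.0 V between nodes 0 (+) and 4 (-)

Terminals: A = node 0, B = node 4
Nodal analysis, taking node 4 as the 0 V reference.
Source V1 fixes V_0 = 5 V.
KCL at each unknown node (sum of currents leaving = 0; resistances in Ω):
  Node 1: (V_1 - 5)/30 + (V_1 - V_2)/4700 = 0
  Node 2: (V_2 - V_1)/4700 + (V_2 - V_3)/11 = 0
  Node 3: (V_3 - V_2)/11 + (V_3 - 0)/910 = 0
Collecting terms (coefficients in siemens):
  0.03355·V_1 - 0.0002128·V_2 = 0.1667
  0.09112·V_2 - 0.0002128·V_1 - 0.09091·V_3 = 0
  0.09201·V_3 - 0.09091·V_2 = 0
Solving these 3 simultaneous equations (Gaussian elimination) gives:
  V_1 = 4.973 V, V_2 = 0.8149 V, V_3 = 0.8052 V
I_R4 = (V_3 - V_4)/R4 = (0.8052 - 0)/910 = 0.0008848 A
P_R4 = I_R4² × R4 = (0.0008848)² × 910 = 0.0007124 W

Final answer: 0.0007124 W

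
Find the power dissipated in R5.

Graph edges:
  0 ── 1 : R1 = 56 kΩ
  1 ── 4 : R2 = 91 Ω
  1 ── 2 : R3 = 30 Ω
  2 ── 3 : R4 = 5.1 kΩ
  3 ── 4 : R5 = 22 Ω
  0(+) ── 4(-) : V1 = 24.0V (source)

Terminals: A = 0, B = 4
Nodal analysis, taking node 4 as the 0 V reference.
Source V1 fixes V_0 = 24 V.
KCL at each unknown node (sum of currents leaving = 0; resistances in Ω):
  Node 1: (V_1 - 24)/56000 + (V_1 - 0)/91 + (V_1 - V_2)/30 = 0
  Node 2: (V_2 - V_1)/30 + (V_2 - V_3)/5100 = 0
  Node 3: (V_3 - V_2)/5100 + (V_3 - 0)/22 = 0
Collecting terms (coefficients in siemens):
  0.04434·V_1 - 0.03333·V_2 = 0.0004286
  0.03353·V_2 - 0.03333·V_1 - 0.0001961·V_3 = 0
  0.04565·V_3 - 0.0001961·V_2 = 0
Solving these 3 simultaneous equations (Gaussian elimination) gives:
  V_1 = 0.03826 V, V_2 = 0.03804 V, V_3 = 0.0001634 V
I_R5 = (V_3 - V_4)/R5 = (0.0001634 - 0)/22 = 0.000007427 A
P_R5 = I_R5² × R5 = (0.000007427)² × 22 = 0.000000001213 W

Final answer: 1.213e-09 W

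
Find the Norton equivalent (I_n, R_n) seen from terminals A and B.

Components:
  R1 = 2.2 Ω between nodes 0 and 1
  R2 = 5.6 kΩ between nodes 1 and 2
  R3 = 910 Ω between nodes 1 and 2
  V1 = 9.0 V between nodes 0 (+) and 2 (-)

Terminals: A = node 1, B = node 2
Find the Thévenin equivalent first; then I_n = V_th/R_th and R_n = R_th.
Step 1 — V_th is the open-circuit voltage V_A - V_B (nothing connected across the terminals).
Nodal analysis, taking node 2 as the 0 V reference.
Source V1 fixes V_0 = 9 V.
KCL at each unknown node (sum of currents leaving = 0; resistances in Ω):
  Node 1: (V_1 - 9)/2.2 + (V_1 - 0)/5600 + (V_1 - 0)/910 = 0
Collecting terms: 0.4558 × V_1 = 4.091  =>  V_1 = 8.975 V
V_th = V_1 - V_2 = 8.975 - 0 = 8.975 V
Step 2 — R_th: zero the source — replace V1 by a short circuit (node 2 merges into node 0) — and find the resistance seen between A (node 1) and B (node 0).
Reduce the network between node 1 (A) and node 0 (B) by series/parallel combination:
  Rp1 = R1 ‖ R2 ‖ R3 (parallel, all between nodes 0 and 1) = 1/(1/2.2 + 1/5600 + 1/910) = 2.194 Ω
R_th = 2.194 Ω
I_n = V_th/R_th = 8.975/2.194 = 4.091 A, and R_n = R_th = 2.194 Ω

Final answer: I_n = 4.091 A, R_n = 2.194 Ω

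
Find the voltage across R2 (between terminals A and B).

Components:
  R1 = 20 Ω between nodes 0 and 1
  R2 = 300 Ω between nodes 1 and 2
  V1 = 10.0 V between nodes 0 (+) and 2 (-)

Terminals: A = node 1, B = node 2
R1 and R2 are in series across V1 (node 0 → node 1 → node 2), and the output A–B is taken across R2, so this is a voltage divider.
Series current: I = V1/(R1 + R2) = 10/(20 + 300) = 10/320 = 0.03125 A
V_R2 = I × R2 = V1 × R2/(R1 + R2) = 10 × 300/320 = 9.375 V

Final answer: 9.375 V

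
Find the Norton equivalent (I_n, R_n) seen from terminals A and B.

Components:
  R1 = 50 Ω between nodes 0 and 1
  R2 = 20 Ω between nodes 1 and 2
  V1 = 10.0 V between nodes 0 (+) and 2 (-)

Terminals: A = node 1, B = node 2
Find the Thévenin equivalent first; then I_n = V_th/R_th and R_n = R_th.
Step 1 — V_th is the open-circuit voltage V_A - V_B (nothing connected across the terminals).
Nodal analysis, taking node 2 as the 0 V reference.
Source V1 fixes V_0 = 10 V.
KCL at each unknown node (sum of currents leaving = 0; resistances in Ω):
  Node 1: (V_1 - 10)/50 + (V_1 - 0)/20 = 0
Collecting terms: 0.07 × V_1 = 0.2  =>  V_1 = 2.857 V
V_th = V_1 - V_2 = 2.857 - 0 = 2.857 V
Step 2 — R_th: zero the source — replace V1 by a short circuit (node 2 merges into node 0) — and find the resistance seen between A (node 1) and B (node 0).
Reduce the network between node 1 (A) and node 0 (B) by series/parallel combination:
  Rp1 = R1 ‖ R2 (parallel, both between nodes 0 and 1) = 1/(1/50 + 1/20) = 14.29 Ω
R_th = 14.29 Ω
I_n = V_th/R_th = 2.857/14.29 = 0.2 A, and R_n = R_th = 14.29 Ω

Final answer: I_n = 0.2 A, R_n = 14.29 Ω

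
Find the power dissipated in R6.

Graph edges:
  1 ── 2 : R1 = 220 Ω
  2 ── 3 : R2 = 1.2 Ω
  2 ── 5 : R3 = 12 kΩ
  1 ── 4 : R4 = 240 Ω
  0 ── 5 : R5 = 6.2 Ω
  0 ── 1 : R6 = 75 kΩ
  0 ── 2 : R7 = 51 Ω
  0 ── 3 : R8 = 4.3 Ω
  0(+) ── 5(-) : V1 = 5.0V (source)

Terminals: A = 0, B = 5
Nodal analysis, taking node 5 as the 0 V reference.
Source V1 fixes V_0 = 5 V.
KCL at each unknown node (sum of currents leaving = 0; resistances in Ω):
  Node 1: (V_1 - V_2)/220 + (V_1 - V_4)/240 + (V_1 - 5)/75000 = 0
  Node 2: (V_2 - V_1)/220 + (V_2 - V_3)/1.2 + (V_2 - 0)/12000 + (V_2 - 5)/51 = 0
  Node 3: (V_3 - V_2)/1.2 + (V_3 - 5)/4.3 = 0
  Node 4: (V_4 - V_1)/240 = 0
Collecting terms (coefficients in siemens):
  0.008725·V_1 - 0.004545·V_2 - 0.004167·V_4 = 0.00006667
  0.8576·V_2 - 0.004545·V_1 - 0.8333·V_3 = 0.09804
  1.066·V_3 - 0.8333·V_2 = 1.163
  0.004167·V_4 - 0.004167·V_1 = 0
Solving these 4 simultaneous equations (Gaussian elimination) gives:
  V_1 = 4.998 V, V_2 = 4.998 V, V_3 = 4.998 V, V_4 = 4.998 V
I_R6 = (V_0 - V_1)/R6 = (5 - 4.998)/75000 = 0.00000002749 A
P_R6 = I_R6² × R6 = (0.00000002749)² × 75000 = 0.00000000005667 W

Final answer: 5.667e-11 W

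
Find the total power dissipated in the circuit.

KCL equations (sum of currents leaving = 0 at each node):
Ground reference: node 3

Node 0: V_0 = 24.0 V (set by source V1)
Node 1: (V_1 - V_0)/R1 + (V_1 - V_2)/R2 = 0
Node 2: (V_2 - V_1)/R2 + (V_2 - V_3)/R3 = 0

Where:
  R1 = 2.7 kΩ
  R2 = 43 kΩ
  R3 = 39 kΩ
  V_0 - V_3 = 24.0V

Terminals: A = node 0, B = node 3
Nodal analysis, taking node 3 as the 0 V reference.
Source V1 fixes V_0 = 24 V.
KCL at each unknown node (sum of currents leaving = 0; resistances in Ω):
  Node 1: (V_1 - 24)/2700 + (V_1 - V_2)/43000 = 0
  Node 2: (V_2 - V_1)/43000 + (V_2 - 0)/39000 = 0
Collecting terms (coefficients in siemens):
  0.0003936·V_1 - 0.00002326·V_2 = 0.008889
  0.0000489·V_2 - 0.00002326·V_1 = 0
Determinant D = (0.0003936)(0.0000489) - (-0.00002326)(-0.00002326) = 0.00000001871
V_1 = [(0.008889)(0.0000489) - (-0.00002326)(0)]/D = 23.23 V
V_2 = [(0.0003936)(0) - (0.008889)(-0.00002326)]/D = 11.05 V
Power in each resistor, P = (ΔV)²/R:
  P_R1 = (24 - 23.23)²/2700 = 0.0002168 W
  P_R2 = (23.23 - 11.05)²/43000 = 0.003452 W
  P_R3 = (11.05 - 0)²/39000 = 0.003131 W
P_total = P_R1 + P_R2 + P_R3 = 0.0068 W

Final answer: 0.0068 W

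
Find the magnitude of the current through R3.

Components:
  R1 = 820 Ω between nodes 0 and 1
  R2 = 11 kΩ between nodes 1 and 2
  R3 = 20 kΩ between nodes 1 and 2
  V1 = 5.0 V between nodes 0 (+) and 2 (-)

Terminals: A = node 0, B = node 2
Nodal analysis, taking node 2 as the 0 V reference.
Source V1 fixes V_0 = 5 V.
KCL at each unknown node (sum of currents leaving = 0; resistances in Ω):
  Node 1: (V_1 - 5)/820 + (V_1 - 0)/11000 + (V_1 - 0)/20000 = 0
Collecting terms: 0.00136 × V_1 = 0.006098  =>  V_1 = 4.482 V
I_R3 = (V_1 - V_2)/R3 = (4.482 - 0)/20000 = 0.0002241 A
|I_R3| = 0.0002241 A

Final answer: |I_R3| = 0.0002241 A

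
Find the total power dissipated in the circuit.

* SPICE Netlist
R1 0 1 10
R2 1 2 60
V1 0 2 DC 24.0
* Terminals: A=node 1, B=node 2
Nodal analysis, taking node 2 as the 0 V reference.
Source V1 fixes V_0 = 24 V.
KCL at each unknown node (sum of currents leaving = 0; resistances in Ω):
  Node 1: (V_1 - 24)/10 + (V_1 - 0)/60 = 0
Collecting terms: 0.1167 × V_1 = 2.4  =>  V_1 = 20.57 V
Power in each resistor, P = (ΔV)²/R:
  P_R1 = (24 - 20.57)²/10 = 1.176 W
  P_R2 = (20.57 - 0)²/60 = 7.053 W
P_total = P_R1 + P_R2 = 8.229 W

Final answer: 8.229 W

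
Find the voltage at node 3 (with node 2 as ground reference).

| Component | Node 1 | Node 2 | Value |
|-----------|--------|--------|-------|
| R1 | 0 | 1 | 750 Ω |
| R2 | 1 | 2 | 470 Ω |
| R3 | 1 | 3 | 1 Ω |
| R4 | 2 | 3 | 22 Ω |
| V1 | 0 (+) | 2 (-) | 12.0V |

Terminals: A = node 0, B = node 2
Nodal analysis, taking node 2 as the 0 V reference.
Source V1 fixes V_0 = 12 V.
KCL at each unknown node (sum of currents leaving = 0; resistances in Ω):
  Node 1: (V_1 - 12)/750 + (V_1 - 0)/470 + (V_1 - V_3)/1 = 0
  Node 3: (V_3 - V_1)/1 + (V_3 - 0)/22 = 0
Collecting terms (coefficients in siemens):
  1.003·V_1 - 1·V_3 = 0.016
  1.045·V_3 - 1·V_1 = 0
Determinant D = (1.003)(1.045) - (-1)(-1) = 0.04907
V_1 = [(0.016)(1.045) - (-1)(0)]/D = 0.3409 V
V_3 = [(1.003)(0) - (0.016)(-1)]/D = 0.326 V
The requested potential is V_3 = 0.326 V.

Final answer: V_3 = 0.326 V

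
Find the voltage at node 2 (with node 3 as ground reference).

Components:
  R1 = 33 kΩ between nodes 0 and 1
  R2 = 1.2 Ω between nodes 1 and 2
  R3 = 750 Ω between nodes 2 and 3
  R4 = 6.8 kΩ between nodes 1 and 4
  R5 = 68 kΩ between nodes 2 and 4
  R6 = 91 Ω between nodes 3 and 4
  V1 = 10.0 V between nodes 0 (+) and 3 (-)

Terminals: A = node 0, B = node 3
Nodal analysis, taking node 3 as the 0 V reference.
Source V1 fixes V_0 = 10 V.
KCL at each unknown node (sum of currents leaving = 0; resistances in Ω):
  Node 1: (V_1 - 10)/33000 + (V_1 - V_2)/1.2 + (V_1 - V_4)/6800 = 0
  Node 2: (V_2 - V_1)/1.2 + (V_2 - 0)/750 + (V_2 - V_4)/68000 = 0
  Node 4: (V_4 - V_1)/6800 + (V_4 - V_2)/68000 + (V_4 - 0)/91 = 0
Collecting terms (coefficients in siemens):
  0.8335·V_1 - 0.8333·V_2 - 0.0001471·V_4 = 0.000303
  0.8347·V_2 - 0.8333·V_1 - 0.00001471·V_4 = 0
  0.01115·V_4 - 0.0001471·V_1 - 0.00001471·V_2 = 0
Solving these 3 simultaneous equations (Gaussian elimination) gives:
  V_1 = 0.1992 V, V_2 = 0.1989 V, V_4 = 0.00289 V
The requested potential is V_2 = 0.1989 V.

Final answer: V_2 = 0.1989 V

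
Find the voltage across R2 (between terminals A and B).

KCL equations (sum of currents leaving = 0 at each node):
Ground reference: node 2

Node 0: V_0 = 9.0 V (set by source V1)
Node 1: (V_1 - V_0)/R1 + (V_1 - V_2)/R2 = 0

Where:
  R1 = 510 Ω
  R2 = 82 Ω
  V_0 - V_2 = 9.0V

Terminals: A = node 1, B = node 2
R1 and R2 are in series across V1 (node 0 → node 1 → node 2), and the output A–B is taken across R2, so this is a voltage divider.
Series current: I = V1/(R1 + R2) = 9/(510 + 82) = 9/592 = 0.0152 A
V_R2 = I × R2 = V1 × R2/(R1 + R2) = 9 × 82/592 = 1.247 V

Final answer: 1.247 V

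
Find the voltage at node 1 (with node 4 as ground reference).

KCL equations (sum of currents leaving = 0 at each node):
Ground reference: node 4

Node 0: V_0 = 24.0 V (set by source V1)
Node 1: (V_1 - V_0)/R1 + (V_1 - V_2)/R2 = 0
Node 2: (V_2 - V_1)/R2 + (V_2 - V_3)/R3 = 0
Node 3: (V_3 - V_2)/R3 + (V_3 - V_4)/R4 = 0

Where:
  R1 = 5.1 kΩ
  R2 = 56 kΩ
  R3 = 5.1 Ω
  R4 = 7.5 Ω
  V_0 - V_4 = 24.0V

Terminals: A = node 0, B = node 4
Nodal analysis, taking node 4 as the 0 V reference.
Source V1 fixes V_0 = 24 V.
KCL at each unknown node (sum of currents leaving = 0; resistances in Ω):
  Node 1: (V_1 - 24)/5100 + (V_1 - V_2)/56000 = 0
  Node 2: (V_2 - V_1)/56000 + (V_2 - V_3)/5.1 = 0
  Node 3: (V_3 - V_2)/5.1 + (V_3 - 0)/7.5 = 0
Collecting terms (coefficients in siemens):
  0.0002139·V_1 - 0.00001786·V_2 = 0.004706
  0.1961·V_2 - 0.00001786·V_1 - 0.1961·V_3 = 0
  0.3294·V_3 - 0.1961·V_2 = 0
Solving these 3 simultaneous equations (Gaussian elimination) gives:
  V_1 = 22 V, V_2 = 0.004948 V, V_3 = 0.002945 V
The requested potential is V_1 = 22 V.

Final answer: V_1 = 22 V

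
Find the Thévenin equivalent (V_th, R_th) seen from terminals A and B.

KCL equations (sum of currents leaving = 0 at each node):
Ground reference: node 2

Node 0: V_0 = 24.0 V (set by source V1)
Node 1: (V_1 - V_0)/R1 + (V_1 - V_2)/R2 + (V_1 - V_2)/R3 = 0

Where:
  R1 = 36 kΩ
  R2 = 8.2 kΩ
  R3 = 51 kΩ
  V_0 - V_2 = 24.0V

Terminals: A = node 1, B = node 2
Step 1 — V_th is the open-circuit voltage V_A - V_B (nothing connected across the terminals).
Nodal analysis, taking node 2 as the 0 V reference.
Source V1 fixes V_0 = 24 V.
KCL at each unknown node (sum of currents leaving = 0; resistances in Ω):
  Node 1: (V_1 - 24)/36000 + (V_1 - 0)/8200 + (V_1 - 0)/51000 = 0
Collecting terms: 0.0001693 × V_1 = 0.0006667  =>  V_1 = 3.937 V
V_th = V_1 - V_2 = 3.937 - 0 = 3.937 V
Step 2 — R_th: zero the source — replace V1 by a short circuit (node 2 merges into node 0) — and find the resistance seen between A (node 1) and B (node 0).
Reduce the network between node 1 (A) and node 0 (B) by series/parallel combination:
  Rp1 = R1 ‖ R2 ‖ R3 (parallel, all between nodes 0 and 1) = 1/(1/36000 + 1/8200 + 1/51000) = 5905 Ω
R_th = 5.905 kΩ

Final answer: V_th = 3.937 V, R_th = 5.905 kΩ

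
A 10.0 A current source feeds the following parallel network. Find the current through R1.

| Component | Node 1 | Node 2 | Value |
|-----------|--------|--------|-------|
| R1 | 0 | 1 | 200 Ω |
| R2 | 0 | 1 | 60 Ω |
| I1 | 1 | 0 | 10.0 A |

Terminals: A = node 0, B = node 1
All resistors sit directly between nodes 0 and 1, so they are in parallel and share one voltage V; the full source current 10 A splits among them.
1/R_par = 1/200 + 1/60 = 0.02167 S  =>  R_par = 46.15 Ω
V = I × R_par = 10 × 46.15 = 461.5 V
I_R1 = V/R1 = 461.5/200 = 2.308 A

Final answer: 2.308 A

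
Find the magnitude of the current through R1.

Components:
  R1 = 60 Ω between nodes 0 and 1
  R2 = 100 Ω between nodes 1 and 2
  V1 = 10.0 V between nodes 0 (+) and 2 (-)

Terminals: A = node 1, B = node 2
Nodal analysis, taking node 2 as the 0 V reference.
Source V1 fixes V_0 = 10 V.
KCL at each unknown node (sum of currents leaving = 0; resistances in Ω):
  Node 1: (V_1 - 10)/60 + (V_1 - 0)/100 = 0
Collecting terms: 0.02667 × V_1 = 0.1667  =>  V_1 = 6.25 V
I_R1 = (V_0 - V_1)/R1 = (10 - 6.25)/60 = 0.0625 A
|I_R1| = 0.0625 A

Final answer: |I_R1| = 0.0625 A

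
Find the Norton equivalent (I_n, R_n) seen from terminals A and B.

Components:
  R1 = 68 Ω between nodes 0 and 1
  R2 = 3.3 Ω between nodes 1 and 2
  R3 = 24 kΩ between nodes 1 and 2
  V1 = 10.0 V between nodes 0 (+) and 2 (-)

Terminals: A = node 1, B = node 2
Find the Thévenin equivalent first; then I_n = V_th/R_th and R_n = R_th.
Step 1 — V_th is the open-circuit voltage V_A - V_B (nothing connected across the terminals).
Nodal analysis, taking node 2 as the 0 V reference.
Source V1 fixes V_0 = 10 V.
KCL at each unknown node (sum of currents leaving = 0; resistances in Ω):
  Node 1: (V_1 - 10)/68 + (V_1 - 0)/3.3 + (V_1 - 0)/24000 = 0
Collecting terms: 0.3178 × V_1 = 0.1471  =>  V_1 = 0.4628 V
V_th = V_1 - V_2 = 0.4628 - 0 = 0.4628 V
Step 2 — R_th: zero the source — replace V1 by a short circuit (node 2 merges into node 0) — and find the resistance seen between A (node 1) and B (node 0).
Reduce the network between node 1 (A) and node 0 (B) by series/parallel combination:
  Rp1 = R1 ‖ R2 ‖ R3 (parallel, all between nodes 0 and 1) = 1/(1/68 + 1/3.3 + 1/24000) = 3.147 Ω
R_th = 3.147 Ω
I_n = V_th/R_th = 0.4628/3.147 = 0.1471 A, and R_n = R_th = 3.147 Ω

Final answer: I_n = 0.1471 A, R_n = 3.147 Ω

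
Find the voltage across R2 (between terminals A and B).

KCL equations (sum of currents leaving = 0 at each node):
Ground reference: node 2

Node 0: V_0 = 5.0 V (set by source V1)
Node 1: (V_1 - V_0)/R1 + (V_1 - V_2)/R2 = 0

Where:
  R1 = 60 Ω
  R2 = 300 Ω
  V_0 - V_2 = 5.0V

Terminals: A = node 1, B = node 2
R1 and R2 are in series across V1 (node 0 → node 1 → node 2), and the output A–B is taken across R2, so this is a voltage divider.
Series current: I = V1/(R1 + R2) = 5/(60 + 300) = 5/360 = 0.01389 A
V_R2 = I × R2 = V1 × R2/(R1 + R2) = 5 × 300/360 = 4.167 V

Final answer: 4.167 V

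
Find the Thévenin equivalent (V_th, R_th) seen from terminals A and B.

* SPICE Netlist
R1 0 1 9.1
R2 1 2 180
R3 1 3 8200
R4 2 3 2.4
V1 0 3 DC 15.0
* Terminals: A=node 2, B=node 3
Step 1 — V_th is the open-circuit voltage V_A - V_B (nothing connected across the terminals).
Nodal analysis, taking node 3 as the 0 V reference.
Source V1 fixes V_0 = 15 V.
KCL at each unknown node (sum of currents leaving = 0; resistances in Ω):
  Node 1: (V_1 - 15)/9.1 + (V_1 - V_2)/180 + (V_1 - 0)/8200 = 0
  Node 2: (V_2 - V_1)/180 + (V_2 - 0)/2.4 = 0
Collecting terms (coefficients in siemens):
  0.1156·V_1 - 0.005556·V_2 = 1.648
  0.4222·V_2 - 0.005556·V_1 = 0
Determinant D = (0.1156)(0.4222) - (-0.005556)(-0.005556) = 0.04876
V_1 = [(1.648)(0.4222) - (-0.005556)(0)]/D = 14.27 V
V_2 = [(0.1156)(0) - (1.648)(-0.005556)]/D = 0.1878 V
V_th = V_2 - V_3 = 0.1878 - 0 = 0.1878 V
Step 2 — R_th: zero the source — replace V1 by a short circuit (node 3 merges into node 0) — and find the resistance seen between A (node 2) and B (node 0).
Reduce the network between node 2 (A) and node 0 (B) by series/parallel combination:
  Rp1 = R1 ‖ R3 (parallel, both between nodes 0 and 1) = 1/(1/9.1 + 1/8200) = 9.09 Ω
  Rs1 = R2 + Rp1 (series, joined only at node 1) = 180 + 9.09 = 189.1 Ω
  Rp2 = R4 ‖ Rs1 (parallel, both between nodes 0 and 2) = 1/(1/2.4 + 1/189.1) = 2.37 Ω
R_th = 2.37 Ω

Final answer: V_th = 0.1878 V, R_th = 2.37 Ω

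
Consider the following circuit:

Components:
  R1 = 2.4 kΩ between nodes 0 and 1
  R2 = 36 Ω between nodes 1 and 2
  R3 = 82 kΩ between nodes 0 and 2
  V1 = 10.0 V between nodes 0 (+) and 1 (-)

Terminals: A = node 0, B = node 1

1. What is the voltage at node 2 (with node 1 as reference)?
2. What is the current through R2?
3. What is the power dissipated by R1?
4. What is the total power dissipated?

Nodal analysis, taking node 1 as the 0 V reference.
Source V1 fixes V_0 = 10 V.
KCL at each unknown node (sum of currents leaving = 0; resistances in Ω):
  Node 2: (V_2 - 0)/36 + (V_2 - 10)/82000 = 0
Collecting terms: 0.02779 × V_2 = 0.000122  =>  V_2 = 0.004388 V
Part 1:
  Read off the nodal solution: V_2 = 0.004388 V
Part 2:
  I_R2 = (V_1 - V_2)/R2 = (0 - 0.004388)/36 = -0.0001219 A
  Magnitude: I_R2 = 0.0001219 A
Part 3:
  I_R1 = (V_0 - V_1)/R1 = (10 - 0)/2400 = 0.004167 A
  P_R1 = I_R1² × R1 = (0.004167)² × 2400 = 0.04167 W
Part 4:
  Power in each resistor, P = (ΔV)²/R:
    P_R1 = (10 - 0)²/2400 = 0.04167 W
    P_R2 = (0 - 0.004388)²/36 = 0.0000005349 W
    P_R3 = (10 - 0.004388)²/82000 = 0.001218 W
  P_total = P_R1 + P_R2 + P_R3 = 0.04289 W

Final answers:
1. V_2 = 0.004388 V
2. I_R2 = 0.0001219 A
3. P_R1 = 0.04167 W
4. P_total = 0.04289 W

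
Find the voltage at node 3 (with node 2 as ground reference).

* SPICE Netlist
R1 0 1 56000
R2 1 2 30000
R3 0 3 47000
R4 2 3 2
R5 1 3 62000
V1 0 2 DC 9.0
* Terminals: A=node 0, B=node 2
Nodal analysis, taking node 2 as the 0 V reference.
Source V1 fixes V_0 = 9 V.
KCL at each unknown node (sum of currents leaving = 0; resistances in Ω):
  Node 1: (V_1 - 9)/56000 + (V_1 - 0)/30000 + (V_1 - V_3)/62000 = 0
  Node 3: (V_3 - 9)/47000 + (V_3 - 0)/2 + (V_3 - V_1)/62000 = 0
Collecting terms (coefficients in siemens):
  0.00006732·V_1 - 0.00001613·V_3 = 0.0001607
  0.5·V_3 - 0.00001613·V_1 = 0.0001915
Determinant D = (0.00006732)(0.5) - (-0.00001613)(-0.00001613) = 0.00003366
V_1 = [(0.0001607)(0.5) - (-0.00001613)(0.0001915)]/D = 2.387 V
V_3 = [(0.00006732)(0.0001915) - (0.0001607)(-0.00001613)]/D = 0.00046 V
The requested potential is V_3 = 0.00046 V.

Final answer: V_3 = 0.00046 V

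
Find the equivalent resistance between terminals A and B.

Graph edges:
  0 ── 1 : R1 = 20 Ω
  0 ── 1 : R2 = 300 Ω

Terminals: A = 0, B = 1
Reduce the network between node 0 (A) and node 1 (B) by series/parallel combination:
  Rp1 = R1 ‖ R2 (parallel, both between nodes 0 and 1) = 1/(1/20 + 1/300) = 18.75 Ω
R_eq = 18.75 Ω

Final answer: 18.75 Ω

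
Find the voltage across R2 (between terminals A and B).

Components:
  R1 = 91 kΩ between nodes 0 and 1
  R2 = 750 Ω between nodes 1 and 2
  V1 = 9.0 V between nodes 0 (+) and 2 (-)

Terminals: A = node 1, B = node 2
R1 and R2 are in series across V1 (node 0 → node 1 → node 2), and the output A–B is taken across R2, so this is a voltage divider.
Series current: I = V1/(R1 + R2) = 9/(91000 + 750) = 9/91750 = 0.00009809 A
V_R2 = I × R2 = V1 × R2/(R1 + R2) = 9 × 750/91750 = 0.07357 V

Final answer: 0.07357 V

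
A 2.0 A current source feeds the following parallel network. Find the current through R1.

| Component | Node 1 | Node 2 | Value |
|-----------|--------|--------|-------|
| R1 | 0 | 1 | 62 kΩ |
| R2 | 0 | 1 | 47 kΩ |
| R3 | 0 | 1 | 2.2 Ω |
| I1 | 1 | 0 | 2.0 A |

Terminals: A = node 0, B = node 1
All resistors sit directly between nodes 0 and 1, so they are in parallel and share one voltage V; the full source current 2 A splits among them.
1/R_par = 1/62000 + 1/47000 + 1/2.2 = 0.4546 S  =>  R_par = 2.2 Ω
V = I × R_par = 2 × 2.2 = 4.4 V
I_R1 = V/R1 = 4.4/62000 = 0.00007096 A

Final answer: 7.096e-05 A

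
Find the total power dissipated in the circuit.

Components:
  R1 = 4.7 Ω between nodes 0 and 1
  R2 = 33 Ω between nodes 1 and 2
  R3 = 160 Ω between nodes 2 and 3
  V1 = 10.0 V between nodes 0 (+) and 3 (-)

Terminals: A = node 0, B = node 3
Nodal analysis, taking node 3 as the 0 V reference.
Source V1 fixes V_0 = 10 V.
KCL at each unknown node (sum of currents leaving = 0; resistances in Ω):
  Node 1: (V_1 - 10)/4.7 + (V_1 - V_2)/33 = 0
  Node 2: (V_2 - V_1)/33 + (V_2 - 0)/160 = 0
Collecting terms (coefficients in siemens):
  0.2431·V_1 - 0.0303·V_2 = 2.128
  0.03655·V_2 - 0.0303·V_1 = 0
Determinant D = (0.2431)(0.03655) - (-0.0303)(-0.0303) = 0.007967
V_1 = [(2.128)(0.03655) - (-0.0303)(0)]/D = 9.762 V
V_2 = [(0.2431)(0) - (2.128)(-0.0303)]/D = 8.093 V
Power in each resistor, P = (ΔV)²/R:
  P_R1 = (10 - 9.762)²/4.7 = 0.01202 W
  P_R2 = (9.762 - 8.093)²/33 = 0.08443 W
  P_R3 = (8.093 - 0)²/160 = 0.4094 W
P_total = P_R1 + P_R2 + P_R3 = 0.5058 W

Final answer: 0.5058 W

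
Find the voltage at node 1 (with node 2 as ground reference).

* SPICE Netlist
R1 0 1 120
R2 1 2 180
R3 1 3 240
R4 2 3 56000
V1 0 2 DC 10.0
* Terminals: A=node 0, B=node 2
Nodal analysis, taking node 2 as the 0 V reference.
Source V1 fixes V_0 = 10 V.
KCL at each unknown node (sum of currents leaving = 0; resistances in Ω):
  Node 1: (V_1 - 10)/120 + (V_1 - 0)/180 + (V_1 - V_3)/240 = 0
  Node 3: (V_3 - V_1)/240 + (V_3 - 0)/56000 = 0
Collecting terms (coefficients in siemens):
  0.01806·V_1 - 0.004167·V_3 = 0.08333
  0.004185·V_3 - 0.004167·V_1 = 0
Determinant D = (0.01806)(0.004185) - (-0.004167)(-0.004167) = 0.00005819
V_1 = [(0.08333)(0.004185) - (-0.004167)(0)]/D = 5.992 V
V_3 = [(0.01806)(0) - (0.08333)(-0.004167)]/D = 5.967 V
The requested potential is V_1 = 5.992 V.

Final answer: V_1 = 5.992 V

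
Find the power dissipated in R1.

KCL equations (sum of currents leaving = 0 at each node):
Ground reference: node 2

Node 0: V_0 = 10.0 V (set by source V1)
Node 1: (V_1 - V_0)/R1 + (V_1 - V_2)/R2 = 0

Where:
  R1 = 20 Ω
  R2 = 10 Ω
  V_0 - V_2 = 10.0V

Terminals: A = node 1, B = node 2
Nodal analysis, taking node 2 as the 0 V reference.
Source V1 fixes V_0 = 10 V.
KCL at each unknown node (sum of currents leaving = 0; resistances in Ω):
  Node 1: (V_1 - 10)/20 + (V_1 - 0)/10 = 0
Collecting terms: 0.15 × V_1 = 0.5  =>  V_1 = 3.333 V
I_R1 = (V_0 - V_1)/R1 = (10 - 3.333)/20 = 0.3333 A
P_R1 = I_R1² × R1 = (0.3333)² × 20 = 2.222 W

Final answer: 2.222 W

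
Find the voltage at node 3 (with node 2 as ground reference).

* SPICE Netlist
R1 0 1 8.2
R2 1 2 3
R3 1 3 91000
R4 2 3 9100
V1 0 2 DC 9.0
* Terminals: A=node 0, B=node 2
Nodal analysis, taking node 2 as the 0 V reference.
Source V1 fixes V_0 = 9 V.
KCL at each unknown node (sum of currents leaving = 0; resistances in Ω):
  Node 1: (V_1 - 9)/8.2 + (V_1 - 0)/3 + (V_1 - V_3)/91000 = 0
  Node 3: (V_3 - V_1)/91000 + (V_3 - 0)/9100 = 0
Collecting terms (coefficients in siemens):
  0.4553·V_1 - 0.00001099·V_3 = 1.098
  0.0001209·V_3 - 0.00001099·V_1 = 0
Determinant D = (0.4553)(0.0001209) - (-0.00001099)(-0.00001099) = 0.00005504
V_1 = [(1.098)(0.0001209) - (-0.00001099)(0)]/D = 2.411 V
V_3 = [(0.4553)(0) - (1.098)(-0.00001099)]/D = 0.2192 V
The requested potential is V_3 = 0.2192 V.

Final answer: V_3 = 0.2192 V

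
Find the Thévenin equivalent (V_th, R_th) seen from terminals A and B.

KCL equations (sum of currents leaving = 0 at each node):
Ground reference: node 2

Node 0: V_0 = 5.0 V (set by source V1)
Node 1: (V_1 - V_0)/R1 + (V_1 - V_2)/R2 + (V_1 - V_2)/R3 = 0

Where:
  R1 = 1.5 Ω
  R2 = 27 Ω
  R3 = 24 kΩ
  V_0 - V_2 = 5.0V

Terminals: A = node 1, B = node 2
Step 1 — V_th is the open-circuit voltage V_A - V_B (nothing connected across the terminals).
Nodal analysis, taking node 2 as the 0 V reference.
Source V1 fixes V_0 = 5 V.
KCL at each unknown node (sum of currents leaving = 0; resistances in Ω):
  Node 1: (V_1 - 5)/1.5 + (V_1 - 0)/27 + (V_1 - 0)/24000 = 0
Collecting terms: 0.7037 × V_1 = 3.333  =>  V_1 = 4.737 V
V_th = V_1 - V_2 = 4.737 - 0 = 4.737 V
Step 2 — R_th: zero the source — replace V1 by a short circuit (node 2 merges into node 0) — and find the resistance seen between A (node 1) and B (node 0).
Reduce the network between node 1 (A) and node 0 (B) by series/parallel combination:
  Rp1 = R1 ‖ R2 ‖ R3 (parallel, all between nodes 0 and 1) = 1/(1/1.5 + 1/27 + 1/24000) = 1.421 Ω
R_th = 1.421 Ω

Final answer: V_th = 4.737 V, R_th = 1.421 Ω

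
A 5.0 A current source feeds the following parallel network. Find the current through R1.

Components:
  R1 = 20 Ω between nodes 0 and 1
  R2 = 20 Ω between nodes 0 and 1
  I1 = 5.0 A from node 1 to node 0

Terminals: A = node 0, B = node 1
All resistors sit directly between nodes 0 and 1, so they are in parallel and share one voltage V; the full source current 5 A splits among them.
1/R_par = 1/20 + 1/20 = 0.1 S  =>  R_par = 10 Ω
V = I × R_par = 5 × 10 = 50 V
I_R1 = V/R1 = 50/20 = 2.5 A

Final answer: 2.5 A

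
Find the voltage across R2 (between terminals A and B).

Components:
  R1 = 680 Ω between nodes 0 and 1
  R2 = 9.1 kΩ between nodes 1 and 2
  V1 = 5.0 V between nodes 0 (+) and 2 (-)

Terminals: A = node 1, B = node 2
R1 and R2 are in series across V1 (node 0 → node 1 → node 2), and the output A–B is taken across R2, so this is a voltage divider.
Series current: I = V1/(R1 + R2) = 5/(680 + 9100) = 5/9780 = 0.0005112 A
V_R2 = I × R2 = V1 × R2/(R1 + R2) = 5 × 9100/9780 = 4.652 V

Final answer: 4.652 V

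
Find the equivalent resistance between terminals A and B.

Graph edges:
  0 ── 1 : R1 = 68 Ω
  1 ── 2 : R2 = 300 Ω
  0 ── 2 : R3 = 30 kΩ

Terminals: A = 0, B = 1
Reduce the network between node 0 (A) and node 1 (B) by series/parallel combination:
  Rs1 = R3 + R2 (series, joined only at node 2) = 30000 + 300 = 30300 Ω
  Rp1 = R1 ‖ Rs1 (parallel, both between nodes 0 and 1) = 1/(1/68 + 1/30300) = 67.85 Ω
R_eq = 67.85 Ω

Final answer: 67.85 Ω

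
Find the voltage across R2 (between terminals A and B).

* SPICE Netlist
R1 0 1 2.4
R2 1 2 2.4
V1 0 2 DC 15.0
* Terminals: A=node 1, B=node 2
R1 and R2 are in series across V1 (node 0 → node 1 → node 2), and the output A–B is taken across R2, so this is a voltage divider.
Series current: I = V1/(R1 + R2) = 15/(2.4 + 2.4) = 15/4.8 = 3.125 A
V_R2 = I × R2 = V1 × R2/(R1 + R2) = 15 × 2.4/4.8 = 7.5 V

Final answer: 7.5 V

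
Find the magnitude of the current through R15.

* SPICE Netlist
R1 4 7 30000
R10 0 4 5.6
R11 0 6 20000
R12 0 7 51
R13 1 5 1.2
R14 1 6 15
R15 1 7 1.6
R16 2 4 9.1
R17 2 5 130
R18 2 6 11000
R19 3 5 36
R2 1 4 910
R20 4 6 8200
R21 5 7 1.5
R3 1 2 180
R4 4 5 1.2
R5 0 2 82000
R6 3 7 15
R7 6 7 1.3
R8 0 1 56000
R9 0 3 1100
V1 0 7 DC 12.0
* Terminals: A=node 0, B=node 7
Nodal analysis, taking node 7 as the 0 V reference.
Source V1 fixes V_0 = 12 V.
KCL at each unknown node (sum of currents leaving = 0; resistances in Ω):
  Node 1: (V_1 - V_4)/910 + (V_1 - V_2)/180 + (V_1 - 12)/56000 + (V_1 - V_5)/1.2 + (V_1 - V_6)/15 + (V_1 - 0)/1.6 = 0
  Node 2: (V_2 - V_1)/180 + (V_2 - 12)/82000 + (V_2 - V_4)/9.1 + (V_2 - V_5)/130 + (V_2 - V_6)/11000 = 0
  Node 3: (V_3 - 0)/15 + (V_3 - 12)/1100 + (V_3 - V_5)/36 = 0
  Node 4: (V_4 - 0)/30000 + (V_4 - V_1)/910 + (V_4 - V_5)/1.2 + (V_4 - 12)/5.6 + (V_4 - V_2)/9.1 + (V_4 - V_6)/8200 = 0
  Node 5: (V_5 - V_4)/1.2 + (V_5 - V_1)/1.2 + (V_5 - V_2)/130 + (V_5 - V_3)/36 + (V_5 - 0)/1.5 = 0
  Node 6: (V_6 - 0)/1.3 + (V_6 - 12)/20000 + (V_6 - V_1)/15 + (V_6 - V_2)/11000 + (V_6 - V_4)/8200 = 0
Collecting terms (coefficients in siemens):
  1.532·V_1 - 0.005556·V_2 - 0.001099·V_4 - 0.8333·V_5 - 0.06667·V_6 = 0.0002143
  0.1232·V_2 - 0.005556·V_1 - 0.1099·V_4 - 0.007692·V_5 - 0.00009091·V_6 = 0.0001463
  0.09535·V_3 - 0.02778·V_5 = 0.01091
  1.123·V_4 - 0.001099·V_1 - 0.1099·V_2 - 0.8333·V_5 - 0.000122·V_6 = 2.143
  2.369·V_5 - 0.8333·V_1 - 0.007692·V_2 - 0.02778·V_3 - 0.8333·V_4 = 0
  0.8362·V_6 - 0.06667·V_1 - 0.00009091·V_2 - 0.000122·V_4 = 0.0006
Solving these 6 simultaneous equations (Gaussian elimination) gives:
  V_1 = 0.8105 V, V_2 = 3.064 V, V_3 = 0.5395 V, V_4 = 3.292 V
  V_5 = 1.459 V, V_6 = 0.06615 V
I_R15 = (V_1 - V_7)/R15 = (0.8105 - 0)/1.6 = 0.5065 A
|I_R15| = 0.5065 A

Final answer: |I_R15| = 0.5065 A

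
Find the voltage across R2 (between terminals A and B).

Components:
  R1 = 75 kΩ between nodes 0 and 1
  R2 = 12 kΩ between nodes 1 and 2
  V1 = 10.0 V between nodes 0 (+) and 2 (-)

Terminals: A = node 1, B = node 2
R1 and R2 are in series across V1 (node 0 → node 1 → node 2), and the output A–B is taken across R2, so this is a voltage divider.
Series current: I = V1/(R1 + R2) = 10/(75000 + 12000) = 10/87000 = 0.0001149 A
V_R2 = I × R2 = V1 × R2/(R1 + R2) = 10 × 12000/87000 = 1.379 V

Final answer: 1.379 V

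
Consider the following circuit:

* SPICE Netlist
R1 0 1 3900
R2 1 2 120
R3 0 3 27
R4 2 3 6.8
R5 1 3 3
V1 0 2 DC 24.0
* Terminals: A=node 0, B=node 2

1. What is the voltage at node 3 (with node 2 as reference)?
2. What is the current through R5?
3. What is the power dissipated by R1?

Nodal analysis, taking node 2 as the 0 V reference.
Source V1 fixes V_0 = 24 V.
KCL at each unknown node (sum of currents leaving = 0; resistances in Ω):
  Node 1: (V_1 - 24)/3900 + (V_1 - 0)/120 + (V_1 - V_3)/3 = 0
  Node 3: (V_3 - 24)/27 + (V_3 - 0)/6.8 + (V_3 - V_1)/3 = 0
Collecting terms (coefficients in siemens):
  0.3419·V_1 - 0.3333·V_3 = 0.006154
  0.5174·V_3 - 0.3333·V_1 = 0.8889
Determinant D = (0.3419)(0.5174) - (-0.3333)(-0.3333) = 0.06581
V_1 = [(0.006154)(0.5174) - (-0.3333)(0.8889)]/D = 4.551 V
V_3 = [(0.3419)(0.8889) - (0.006154)(-0.3333)]/D = 4.649 V
Part 1:
  Read off the nodal solution: V_3 = 4.649 V
Part 2:
  I_R5 = (V_1 - V_3)/R5 = (4.551 - 4.649)/3 = -0.03294 A
  Magnitude: I_R5 = 0.03294 A
Part 3:
  I_R1 = (V_0 - V_1)/R1 = (24 - 4.551)/3900 = 0.004987 A
  P_R1 = I_R1² × R1 = (0.004987)² × 3900 = 0.09699 W

Final answers:
1. V_3 = 4.649 V
2. I_R5 = 0.03294 A
3. P_R1 = 0.09699 W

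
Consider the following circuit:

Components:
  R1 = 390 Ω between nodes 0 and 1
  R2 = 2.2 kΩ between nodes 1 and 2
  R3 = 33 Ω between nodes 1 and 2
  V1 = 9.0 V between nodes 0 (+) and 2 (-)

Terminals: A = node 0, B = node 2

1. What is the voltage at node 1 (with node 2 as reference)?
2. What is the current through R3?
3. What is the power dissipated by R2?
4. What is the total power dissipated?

Nodal analysis, taking node 2 as the 0 V reference.
Source V1 fixes V_0 = 9 V.
KCL at each unknown node (sum of currents leaving = 0; resistances in Ω):
  Node 1: (V_1 - 9)/390 + (V_1 - 0)/2200 + (V_1 - 0)/33 = 0
Collecting terms: 0.03332 × V_1 = 0.02308  =>  V_1 = 0.6925 V
Part 1:
  Read off the nodal solution: V_1 = 0.6925 V
Part 2:
  I_R3 = (V_1 - V_2)/R3 = (0.6925 - 0)/33 = 0.02099 A
  Magnitude: I_R3 = 0.02099 A
Part 3:
  I_R2 = (V_1 - V_2)/R2 = (0.6925 - 0)/2200 = 0.0003148 A
  P_R2 = I_R2² × R2 = (0.0003148)² × 2200 = 0.000218 W
Part 4:
  Power in each resistor, P = (ΔV)²/R:
    P_R1 = (9 - 0.6925)²/390 = 0.177 W
    P_R2 = (0.6925 - 0)²/2200 = 0.000218 W
    P_R3 = (0.6925 - 0)²/33 = 0.01453 W
  P_total = P_R1 + P_R2 + P_R3 = 0.1917 W

Final answers:
1. V_1 = 0.6925 V
2. I_R3 = 0.02099 A
3. P_R2 = 0.000218 W
4. P_total = 0.1917 W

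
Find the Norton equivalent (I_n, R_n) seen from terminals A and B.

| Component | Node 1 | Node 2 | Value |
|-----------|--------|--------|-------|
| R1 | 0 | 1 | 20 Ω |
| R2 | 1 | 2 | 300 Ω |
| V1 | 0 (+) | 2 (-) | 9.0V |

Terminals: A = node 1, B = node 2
Find the Thévenin equivalent first; then I_n = V_th/R_th and R_n = R_th.
Step 1 — V_th is the open-circuit voltage V_A - V_B (nothing connected across the terminals).
Nodal analysis, taking node 2 as the 0 V reference.
Source V1 fixes V_0 = 9 V.
KCL at each unknown node (sum of currents leaving = 0; resistances in Ω):
  Node 1: (V_1 - 9)/20 + (V_1 - 0)/300 = 0
Collecting terms: 0.05333 × V_1 = 0.45  =>  V_1 = 8.438 V
V_th = V_1 - V_2 = 8.438 - 0 = 8.438 V
Step 2 — R_th: zero the source — replace V1 by a short circuit (node 2 merges into node 0) — and find the resistance seen between A (node 1) and B (node 0).
Reduce the network between node 1 (A) and node 0 (B) by series/parallel combination:
  Rp1 = R1 ‖ R2 (parallel, both between nodes 0 and 1) = 1/(1/20 + 1/300) = 18.75 Ω
R_th = 18.75 Ω
I_n = V_th/R_th = 8.438/18.75 = 0.45 A, and R_n = R_th = 18.75 Ω

Final answer: I_n = 0.45 A, R_n = 18.75 Ω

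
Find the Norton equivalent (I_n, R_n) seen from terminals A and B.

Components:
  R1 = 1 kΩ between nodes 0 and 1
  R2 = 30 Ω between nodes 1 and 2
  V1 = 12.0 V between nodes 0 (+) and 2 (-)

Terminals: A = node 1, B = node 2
Find the Thévenin equivalent first; then I_n = V_th/R_th and R_n = R_th.
Step 1 — V_th is the open-circuit voltage V_A - V_B (nothing connected across the terminals).
Nodal analysis, taking node 2 as the 0 V reference.
Source V1 fixes V_0 = 12 V.
KCL at each unknown node (sum of currents leaving = 0; resistances in Ω):
  Node 1: (V_1 - 12)/1000 + (V_1 - 0)/30 = 0
Collecting terms: 0.03433 × V_1 = 0.012  =>  V_1 = 0.3495 V
V_th = V_1 - V_2 = 0.3495 - 0 = 0.3495 V
Step 2 — R_th: zero the source — replace V1 by a short circuit (node 2 merges into node 0) — and find the resistance seen between A (node 1) and B (node 0).
Reduce the network between node 1 (A) and node 0 (B) by series/parallel combination:
  Rp1 = R1 ‖ R2 (parallel, both between nodes 0 and 1) = 1/(1/1000 + 1/30) = 29.13 Ω
R_th = 29.13 Ω
I_n = V_th/R_th = 0.3495/29.13 = 0.012 A, and R_n = R_th = 29.13 Ω

Final answer: I_n = 0.012 A, R_n = 29.13 Ω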